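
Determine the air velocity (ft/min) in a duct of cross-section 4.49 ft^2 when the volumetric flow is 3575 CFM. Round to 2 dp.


V = 3575 / 4.49 = 796.21 ft/min

796.21 ft/min


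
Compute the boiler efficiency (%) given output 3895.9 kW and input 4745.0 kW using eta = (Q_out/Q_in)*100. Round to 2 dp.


eta = (3895.9/4745.0)*100 = 82.11 %

82.11 %


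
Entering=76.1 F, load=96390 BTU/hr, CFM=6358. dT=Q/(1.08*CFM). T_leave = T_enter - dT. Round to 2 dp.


dT = 96390/(1.08*6358) = 14.0374
T_leave = 76.1 - 14.0374 = 62.06 F

62.06 F


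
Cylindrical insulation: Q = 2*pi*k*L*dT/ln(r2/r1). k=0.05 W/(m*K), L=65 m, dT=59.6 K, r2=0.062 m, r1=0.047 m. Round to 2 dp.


Q = 2*pi*0.05*65*59.6/ln(0.062/0.047) = 4393.90 W

4393.90 W


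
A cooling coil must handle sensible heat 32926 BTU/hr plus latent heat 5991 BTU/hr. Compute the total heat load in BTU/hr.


Qt = 32926 + 5991 = 38917 BTU/hr

38917 BTU/hr


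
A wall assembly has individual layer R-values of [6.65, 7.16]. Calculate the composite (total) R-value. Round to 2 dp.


R_total = 6.65 + 7.16 = 13.81

13.81


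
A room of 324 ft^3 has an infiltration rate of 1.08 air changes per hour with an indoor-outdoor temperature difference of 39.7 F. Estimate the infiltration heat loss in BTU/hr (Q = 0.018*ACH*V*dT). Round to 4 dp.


Q = 0.018 * 1.08 * 324 * 39.7 = 250.0528 BTU/hr

250.0528 BTU/hr


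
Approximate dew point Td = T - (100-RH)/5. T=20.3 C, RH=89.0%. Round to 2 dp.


Td = 20.3 - (100-89.0)/5 = 18.10 C

18.10 C


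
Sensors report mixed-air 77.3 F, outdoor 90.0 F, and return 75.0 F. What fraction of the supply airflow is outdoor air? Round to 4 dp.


frac = (77.3 - 75.0) / (90.0 - 75.0) = 0.1533

0.1533


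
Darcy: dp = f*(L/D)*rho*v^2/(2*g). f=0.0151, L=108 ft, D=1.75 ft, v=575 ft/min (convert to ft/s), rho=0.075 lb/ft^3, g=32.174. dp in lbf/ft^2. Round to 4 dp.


v_fps = 575/60 = 9.5833 ft/s
dp = 0.0151*(108/1.75)*0.075*9.5833^2/(2*32.174) = 0.0998 lbf/ft^2

0.0998 lbf/ft^2


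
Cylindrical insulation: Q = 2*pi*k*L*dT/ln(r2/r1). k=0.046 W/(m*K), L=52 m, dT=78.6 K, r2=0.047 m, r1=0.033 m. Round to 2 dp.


Q = 2*pi*0.046*52*78.6/ln(0.047/0.033) = 3340.43 W

3340.43 W


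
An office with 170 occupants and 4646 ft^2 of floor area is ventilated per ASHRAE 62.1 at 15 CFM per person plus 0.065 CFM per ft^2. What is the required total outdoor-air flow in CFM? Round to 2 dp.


Total = 170*15 + 4646*0.065 = 2851.99 CFM

2851.99 CFM


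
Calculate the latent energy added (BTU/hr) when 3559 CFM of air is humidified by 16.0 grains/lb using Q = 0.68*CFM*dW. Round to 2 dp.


Q = 0.68 * 3559 * 16.0 = 38721.92 BTU/hr

38721.92 BTU/hr


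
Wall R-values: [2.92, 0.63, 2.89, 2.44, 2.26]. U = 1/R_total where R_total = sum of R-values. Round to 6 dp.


R_total = 2.92 + 0.63 + 2.89 + 2.44 + 2.26 = 11.14
U = 1/11.14 = 0.089767

0.089767


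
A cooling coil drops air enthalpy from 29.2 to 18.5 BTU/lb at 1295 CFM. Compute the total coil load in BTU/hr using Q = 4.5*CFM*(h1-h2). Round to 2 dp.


Q = 4.5 * 1295 * (29.2 - 18.5) = 62354.25 BTU/hr

62354.25 BTU/hr


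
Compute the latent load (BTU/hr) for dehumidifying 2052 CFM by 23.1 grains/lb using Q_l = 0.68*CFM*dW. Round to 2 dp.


Q = 0.68 * 2052 * 23.1 = 32232.82 BTU/hr

32232.82 BTU/hr


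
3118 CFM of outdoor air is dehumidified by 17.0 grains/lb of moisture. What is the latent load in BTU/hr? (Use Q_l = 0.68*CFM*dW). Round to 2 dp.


Q = 0.68 * 3118 * 17.0 = 36044.08 BTU/hr

36044.08 BTU/hr


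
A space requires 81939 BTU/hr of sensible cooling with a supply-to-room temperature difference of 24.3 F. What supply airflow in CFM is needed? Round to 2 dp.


CFM = 81939 / (1.08 * 24.3) = 3122.20

3122.20 CFM


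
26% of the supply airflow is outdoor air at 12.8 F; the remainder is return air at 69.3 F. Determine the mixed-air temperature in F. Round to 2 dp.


T_mix = 0.26*12.8 + 0.74*69.3 = 54.61 F

54.61 F


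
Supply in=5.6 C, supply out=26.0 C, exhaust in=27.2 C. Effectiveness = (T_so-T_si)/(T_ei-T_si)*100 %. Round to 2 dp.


eff = (26.0-5.6)/(27.2-5.6)*100 = 94.44 %

94.44 %


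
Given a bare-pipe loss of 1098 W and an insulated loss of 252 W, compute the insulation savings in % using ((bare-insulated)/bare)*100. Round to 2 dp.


Savings = ((1098-252)/1098)*100 = 77.05 %

77.05 %


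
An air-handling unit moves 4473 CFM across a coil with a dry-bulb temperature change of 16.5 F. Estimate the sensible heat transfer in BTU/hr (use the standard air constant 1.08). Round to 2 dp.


Q = 1.08 * 4473 * 16.5 = 79708.86 BTU/hr

79708.86 BTU/hr


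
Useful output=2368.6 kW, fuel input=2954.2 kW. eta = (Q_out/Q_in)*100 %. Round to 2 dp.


eta = (2368.6/2954.2)*100 = 80.18 %

80.18 %


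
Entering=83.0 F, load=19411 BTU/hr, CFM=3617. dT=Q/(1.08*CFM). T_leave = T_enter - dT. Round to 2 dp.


dT = 19411/(1.08*3617) = 4.9691
T_leave = 83.0 - 4.9691 = 78.03 F

78.03 F


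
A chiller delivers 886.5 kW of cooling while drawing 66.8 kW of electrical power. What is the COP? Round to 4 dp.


COP = 886.5 / 66.8 = 13.2710

13.2710


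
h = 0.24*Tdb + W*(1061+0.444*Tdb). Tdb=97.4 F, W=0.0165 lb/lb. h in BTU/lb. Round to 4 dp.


h = 0.24*97.4 + 0.0165*(1061+0.444*97.4) = 41.5961 BTU/lb

41.5961 BTU/lb


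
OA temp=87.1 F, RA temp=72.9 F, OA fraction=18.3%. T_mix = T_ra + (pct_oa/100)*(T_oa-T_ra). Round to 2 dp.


T_mix = 72.9 + (18.3/100)*(87.1-72.9) = 75.50 F

75.50 F


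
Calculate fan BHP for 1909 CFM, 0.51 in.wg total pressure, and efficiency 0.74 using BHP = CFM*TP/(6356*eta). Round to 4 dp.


BHP = 1909 * 0.51 / (6356 * 0.74) = 0.2070 hp

0.2070 hp


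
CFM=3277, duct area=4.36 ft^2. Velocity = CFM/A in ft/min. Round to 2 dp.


V = 3277 / 4.36 = 751.61 ft/min

751.61 ft/min


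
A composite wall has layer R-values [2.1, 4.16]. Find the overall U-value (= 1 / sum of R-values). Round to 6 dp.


R_total = 2.1 + 4.16 = 6.26
U = 1/6.26 = 0.159744

0.159744


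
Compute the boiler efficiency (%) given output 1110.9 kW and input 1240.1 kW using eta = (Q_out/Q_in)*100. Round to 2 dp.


eta = (1110.9/1240.1)*100 = 89.58 %

89.58 %


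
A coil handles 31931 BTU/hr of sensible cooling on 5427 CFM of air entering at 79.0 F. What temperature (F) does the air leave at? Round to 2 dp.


dT = 31931/(1.08*5427) = 5.4479
T_leave = 79.0 - 5.4479 = 73.55 F

73.55 F


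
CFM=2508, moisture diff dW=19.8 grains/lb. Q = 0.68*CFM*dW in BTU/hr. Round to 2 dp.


Q = 0.68 * 2508 * 19.8 = 33767.71 BTU/hr

33767.71 BTU/hr


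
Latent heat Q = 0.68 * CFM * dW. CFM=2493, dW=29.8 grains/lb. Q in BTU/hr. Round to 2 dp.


Q = 0.68 * 2493 * 29.8 = 50518.15 BTU/hr

50518.15 BTU/hr


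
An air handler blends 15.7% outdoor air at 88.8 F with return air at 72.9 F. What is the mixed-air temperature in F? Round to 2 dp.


T_mix = 72.9 + (15.7/100)*(88.8-72.9) = 75.40 F

75.40 F


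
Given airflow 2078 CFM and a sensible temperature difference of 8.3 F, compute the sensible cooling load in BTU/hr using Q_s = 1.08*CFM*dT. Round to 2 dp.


Q = 1.08 * 2078 * 8.3 = 18627.19 BTU/hr

18627.19 BTU/hr


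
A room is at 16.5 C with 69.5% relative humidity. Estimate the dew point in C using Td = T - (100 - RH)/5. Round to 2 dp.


Td = 16.5 - (100-69.5)/5 = 10.40 C

10.40 C


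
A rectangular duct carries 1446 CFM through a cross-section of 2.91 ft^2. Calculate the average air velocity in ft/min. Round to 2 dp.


V = 1446 / 2.91 = 496.91 ft/min

496.91 ft/min


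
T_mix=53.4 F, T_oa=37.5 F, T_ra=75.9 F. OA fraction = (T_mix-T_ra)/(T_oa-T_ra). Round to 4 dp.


frac = (53.4 - 75.9) / (37.5 - 75.9) = 0.5859

0.5859


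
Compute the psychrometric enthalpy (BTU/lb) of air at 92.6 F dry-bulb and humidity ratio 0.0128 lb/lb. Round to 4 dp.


h = 0.24*92.6 + 0.0128*(1061+0.444*92.6) = 36.3311 BTU/lb

36.3311 BTU/lb


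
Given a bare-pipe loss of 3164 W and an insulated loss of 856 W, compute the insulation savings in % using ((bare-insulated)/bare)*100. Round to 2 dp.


Savings = ((3164-856)/3164)*100 = 72.95 %

72.95 %


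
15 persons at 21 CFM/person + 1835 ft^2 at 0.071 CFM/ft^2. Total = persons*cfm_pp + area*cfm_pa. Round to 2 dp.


Total = 15*21 + 1835*0.071 = 445.29 CFM

445.29 CFM


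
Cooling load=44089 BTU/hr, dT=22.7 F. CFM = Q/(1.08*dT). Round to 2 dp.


CFM = 44089 / (1.08 * 22.7) = 1798.38

1798.38 CFM


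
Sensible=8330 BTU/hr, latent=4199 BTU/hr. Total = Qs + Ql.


Qt = 8330 + 4199 = 12529 BTU/hr

12529 BTU/hr


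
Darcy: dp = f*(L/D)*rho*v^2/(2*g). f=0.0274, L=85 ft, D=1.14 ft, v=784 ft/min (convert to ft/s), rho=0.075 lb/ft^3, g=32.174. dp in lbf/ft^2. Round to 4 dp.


v_fps = 784/60 = 13.0667 ft/s
dp = 0.0274*(85/1.14)*0.075*13.0667^2/(2*32.174) = 0.4066 lbf/ft^2

0.4066 lbf/ft^2


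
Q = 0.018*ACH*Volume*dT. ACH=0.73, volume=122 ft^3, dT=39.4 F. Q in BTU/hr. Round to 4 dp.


Q = 0.018 * 0.73 * 122 * 39.4 = 63.1614 BTU/hr

63.1614 BTU/hr


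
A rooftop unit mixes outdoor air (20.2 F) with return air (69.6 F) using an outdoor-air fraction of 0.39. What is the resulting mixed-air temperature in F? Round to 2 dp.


T_mix = 0.39*20.2 + 0.61*69.6 = 50.33 F

50.33 F


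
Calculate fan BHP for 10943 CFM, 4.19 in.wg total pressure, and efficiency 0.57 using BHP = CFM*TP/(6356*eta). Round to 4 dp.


BHP = 10943 * 4.19 / (6356 * 0.57) = 12.6559 hp

12.6559 hp


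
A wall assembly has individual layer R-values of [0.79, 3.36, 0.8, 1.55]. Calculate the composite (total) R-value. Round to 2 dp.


R_total = 0.79 + 3.36 + 0.8 + 1.55 = 6.50

6.50


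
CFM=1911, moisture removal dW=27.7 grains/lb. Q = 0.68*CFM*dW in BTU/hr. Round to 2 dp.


Q = 0.68 * 1911 * 27.7 = 35995.60 BTU/hr

35995.60 BTU/hr


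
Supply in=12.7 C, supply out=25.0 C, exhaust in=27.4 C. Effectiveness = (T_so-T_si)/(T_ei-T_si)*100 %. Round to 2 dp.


eff = (25.0-12.7)/(27.4-12.7)*100 = 83.67 %

83.67 %


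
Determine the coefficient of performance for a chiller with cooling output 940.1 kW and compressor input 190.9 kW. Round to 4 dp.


COP = 940.1 / 190.9 = 4.9246

4.9246


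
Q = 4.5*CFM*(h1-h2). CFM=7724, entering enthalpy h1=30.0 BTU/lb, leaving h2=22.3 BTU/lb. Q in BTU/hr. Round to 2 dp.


Q = 4.5 * 7724 * (30.0 - 22.3) = 267636.60 BTU/hr

267636.60 BTU/hr


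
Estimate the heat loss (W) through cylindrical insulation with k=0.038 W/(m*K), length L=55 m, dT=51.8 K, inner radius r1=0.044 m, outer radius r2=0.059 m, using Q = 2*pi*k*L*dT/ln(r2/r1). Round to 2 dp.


Q = 2*pi*0.038*55*51.8/ln(0.059/0.044) = 2318.85 W

2318.85 W


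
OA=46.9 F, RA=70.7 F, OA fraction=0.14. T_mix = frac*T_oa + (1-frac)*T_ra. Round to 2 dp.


T_mix = 0.14*46.9 + 0.86*70.7 = 67.37 F

67.37 F


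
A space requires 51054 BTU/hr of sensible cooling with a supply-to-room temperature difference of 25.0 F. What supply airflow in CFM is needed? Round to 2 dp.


CFM = 51054 / (1.08 * 25.0) = 1890.89

1890.89 CFM


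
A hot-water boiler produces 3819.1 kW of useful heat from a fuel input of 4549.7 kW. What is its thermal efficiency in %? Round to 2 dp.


eta = (3819.1/4549.7)*100 = 83.94 %

83.94 %


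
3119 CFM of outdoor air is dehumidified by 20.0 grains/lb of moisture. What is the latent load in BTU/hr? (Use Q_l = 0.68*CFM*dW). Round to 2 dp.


Q = 0.68 * 3119 * 20.0 = 42418.40 BTU/hr

42418.40 BTU/hr


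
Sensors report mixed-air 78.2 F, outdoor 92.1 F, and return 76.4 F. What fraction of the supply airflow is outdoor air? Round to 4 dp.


frac = (78.2 - 76.4) / (92.1 - 76.4) = 0.1146

0.1146


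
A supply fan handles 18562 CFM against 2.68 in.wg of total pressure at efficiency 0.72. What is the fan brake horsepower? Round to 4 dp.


BHP = 18562 * 2.68 / (6356 * 0.72) = 10.8703 hp

10.8703 hp


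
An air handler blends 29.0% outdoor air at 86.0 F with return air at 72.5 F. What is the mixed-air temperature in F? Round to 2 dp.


T_mix = 72.5 + (29.0/100)*(86.0-72.5) = 76.42 F

76.42 F


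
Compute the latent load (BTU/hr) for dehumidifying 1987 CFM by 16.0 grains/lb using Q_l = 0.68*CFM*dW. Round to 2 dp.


Q = 0.68 * 1987 * 16.0 = 21618.56 BTU/hr

21618.56 BTU/hr


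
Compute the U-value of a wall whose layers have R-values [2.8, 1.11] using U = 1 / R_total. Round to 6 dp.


R_total = 2.8 + 1.11 = 3.91
U = 1/3.91 = 0.255754

0.255754


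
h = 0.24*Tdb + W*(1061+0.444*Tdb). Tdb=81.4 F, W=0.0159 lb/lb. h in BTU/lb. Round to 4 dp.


h = 0.24*81.4 + 0.0159*(1061+0.444*81.4) = 36.9806 BTU/lb

36.9806 BTU/lb


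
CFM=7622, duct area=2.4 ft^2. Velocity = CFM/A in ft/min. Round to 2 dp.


V = 7622 / 2.4 = 3175.83 ft/min

3175.83 ft/min


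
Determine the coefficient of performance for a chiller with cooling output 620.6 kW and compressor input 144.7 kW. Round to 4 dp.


COP = 620.6 / 144.7 = 4.2889

4.2889


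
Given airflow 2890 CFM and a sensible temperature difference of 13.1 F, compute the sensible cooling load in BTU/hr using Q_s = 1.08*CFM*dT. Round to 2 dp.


Q = 1.08 * 2890 * 13.1 = 40887.72 BTU/hr

40887.72 BTU/hr


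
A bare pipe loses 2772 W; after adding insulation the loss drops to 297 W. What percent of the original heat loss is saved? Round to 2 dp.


Savings = ((2772-297)/2772)*100 = 89.29 %

89.29 %


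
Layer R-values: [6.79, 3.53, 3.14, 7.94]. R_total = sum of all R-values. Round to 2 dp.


R_total = 6.79 + 3.53 + 3.14 + 7.94 = 21.40

21.40


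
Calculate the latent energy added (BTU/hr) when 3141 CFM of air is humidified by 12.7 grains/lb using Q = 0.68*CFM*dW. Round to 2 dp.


Q = 0.68 * 3141 * 12.7 = 27125.68 BTU/hr

27125.68 BTU/hr


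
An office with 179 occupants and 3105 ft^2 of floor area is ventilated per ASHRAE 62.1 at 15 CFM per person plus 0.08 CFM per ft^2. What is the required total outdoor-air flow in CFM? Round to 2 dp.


Total = 179*15 + 3105*0.08 = 2933.40 CFM

2933.40 CFM


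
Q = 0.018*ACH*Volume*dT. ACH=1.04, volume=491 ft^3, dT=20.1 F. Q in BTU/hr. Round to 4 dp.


Q = 0.018 * 1.04 * 491 * 20.1 = 184.7496 BTU/hr

184.7496 BTU/hr


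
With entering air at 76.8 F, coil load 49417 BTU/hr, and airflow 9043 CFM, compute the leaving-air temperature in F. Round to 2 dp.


dT = 49417/(1.08*9043) = 5.0599
T_leave = 76.8 - 5.0599 = 71.74 F

71.74 F


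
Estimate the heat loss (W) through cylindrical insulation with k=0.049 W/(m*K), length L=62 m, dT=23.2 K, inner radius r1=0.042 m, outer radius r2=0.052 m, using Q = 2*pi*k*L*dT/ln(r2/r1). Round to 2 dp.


Q = 2*pi*0.049*62*23.2/ln(0.052/0.042) = 2073.51 W

2073.51 W


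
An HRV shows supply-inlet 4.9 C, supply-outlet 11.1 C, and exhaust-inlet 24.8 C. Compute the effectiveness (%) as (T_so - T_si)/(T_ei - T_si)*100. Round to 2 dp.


eff = (11.1-4.9)/(24.8-4.9)*100 = 31.16 %

31.16 %


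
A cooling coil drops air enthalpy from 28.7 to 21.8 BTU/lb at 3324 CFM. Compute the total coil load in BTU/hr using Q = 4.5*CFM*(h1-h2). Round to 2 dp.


Q = 4.5 * 3324 * (28.7 - 21.8) = 103210.20 BTU/hr

103210.20 BTU/hr


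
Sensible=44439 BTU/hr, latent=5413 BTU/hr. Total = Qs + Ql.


Qt = 44439 + 5413 = 49852 BTU/hr

49852 BTU/hr


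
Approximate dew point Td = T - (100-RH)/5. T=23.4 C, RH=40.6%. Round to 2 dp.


Td = 23.4 - (100-40.6)/5 = 11.52 C

11.52 C


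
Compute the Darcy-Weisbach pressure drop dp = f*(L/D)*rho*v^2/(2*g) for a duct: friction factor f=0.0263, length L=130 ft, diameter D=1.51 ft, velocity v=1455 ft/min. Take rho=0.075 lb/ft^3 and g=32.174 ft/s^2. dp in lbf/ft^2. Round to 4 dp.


v_fps = 1455/60 = 24.25 ft/s
dp = 0.0263*(130/1.51)*0.075*24.25^2/(2*32.174) = 1.5519 lbf/ft^2

1.5519 lbf/ft^2


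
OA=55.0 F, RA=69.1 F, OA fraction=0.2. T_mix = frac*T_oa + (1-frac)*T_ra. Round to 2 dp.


T_mix = 0.2*55.0 + 0.8*69.1 = 66.28 F

66.28 F


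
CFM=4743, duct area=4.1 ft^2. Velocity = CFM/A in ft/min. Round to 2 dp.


V = 4743 / 4.1 = 1156.83 ft/min

1156.83 ft/min


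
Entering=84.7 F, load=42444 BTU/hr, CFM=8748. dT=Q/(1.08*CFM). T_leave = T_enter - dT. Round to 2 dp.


dT = 42444/(1.08*8748) = 4.4925
T_leave = 84.7 - 4.4925 = 80.21 F

80.21 F


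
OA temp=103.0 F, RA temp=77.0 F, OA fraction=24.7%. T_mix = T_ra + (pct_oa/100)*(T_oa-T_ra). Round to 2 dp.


T_mix = 77.0 + (24.7/100)*(103.0-77.0) = 83.42 F

83.42 F


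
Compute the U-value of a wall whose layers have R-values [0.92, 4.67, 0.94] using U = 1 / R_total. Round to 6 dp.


R_total = 0.92 + 4.67 + 0.94 = 6.53
U = 1/6.53 = 0.153139

0.153139


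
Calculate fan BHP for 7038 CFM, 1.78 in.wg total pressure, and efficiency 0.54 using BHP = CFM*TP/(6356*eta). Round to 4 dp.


BHP = 7038 * 1.78 / (6356 * 0.54) = 3.6500 hp

3.6500 hp


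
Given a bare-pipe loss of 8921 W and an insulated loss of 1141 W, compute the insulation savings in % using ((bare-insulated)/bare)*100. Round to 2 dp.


Savings = ((8921-1141)/8921)*100 = 87.21 %

87.21 %


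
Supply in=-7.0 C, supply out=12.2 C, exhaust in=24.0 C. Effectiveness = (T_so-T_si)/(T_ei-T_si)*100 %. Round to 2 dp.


eff = (12.2-(-7.0))/(24.0-(-7.0))*100 = 61.94 %

61.94 %


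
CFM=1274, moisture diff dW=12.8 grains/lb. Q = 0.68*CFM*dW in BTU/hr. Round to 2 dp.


Q = 0.68 * 1274 * 12.8 = 11088.90 BTU/hr

11088.90 BTU/hr


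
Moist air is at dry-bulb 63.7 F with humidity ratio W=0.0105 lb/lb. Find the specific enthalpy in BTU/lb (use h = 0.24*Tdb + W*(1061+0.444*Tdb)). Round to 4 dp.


h = 0.24*63.7 + 0.0105*(1061+0.444*63.7) = 26.7255 BTU/lb

26.7255 BTU/lb


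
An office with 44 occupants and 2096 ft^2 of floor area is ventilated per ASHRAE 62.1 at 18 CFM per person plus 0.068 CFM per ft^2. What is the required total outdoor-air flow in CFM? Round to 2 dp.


Total = 44*18 + 2096*0.068 = 934.53 CFM

934.53 CFM


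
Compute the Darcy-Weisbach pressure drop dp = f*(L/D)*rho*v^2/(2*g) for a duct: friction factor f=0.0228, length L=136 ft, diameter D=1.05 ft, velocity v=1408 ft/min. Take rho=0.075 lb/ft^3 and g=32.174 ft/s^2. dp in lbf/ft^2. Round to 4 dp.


v_fps = 1408/60 = 23.4667 ft/s
dp = 0.0228*(136/1.05)*0.075*23.4667^2/(2*32.174) = 1.8955 lbf/ft^2

1.8955 lbf/ft^2


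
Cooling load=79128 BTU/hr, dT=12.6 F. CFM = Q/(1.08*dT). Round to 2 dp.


CFM = 79128 / (1.08 * 12.6) = 5814.81

5814.81 CFM


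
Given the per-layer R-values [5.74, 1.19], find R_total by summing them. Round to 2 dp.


R_total = 5.74 + 1.19 = 6.93

6.93


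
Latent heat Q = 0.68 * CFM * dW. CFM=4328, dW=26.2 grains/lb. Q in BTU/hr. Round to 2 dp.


Q = 0.68 * 4328 * 26.2 = 77107.65 BTU/hr

77107.65 BTU/hr


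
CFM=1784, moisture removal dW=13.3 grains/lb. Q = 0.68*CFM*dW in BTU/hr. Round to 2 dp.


Q = 0.68 * 1784 * 13.3 = 16134.50 BTU/hr

16134.50 BTU/hr


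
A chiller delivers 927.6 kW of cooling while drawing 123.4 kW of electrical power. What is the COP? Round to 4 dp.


COP = 927.6 / 123.4 = 7.5170

7.5170


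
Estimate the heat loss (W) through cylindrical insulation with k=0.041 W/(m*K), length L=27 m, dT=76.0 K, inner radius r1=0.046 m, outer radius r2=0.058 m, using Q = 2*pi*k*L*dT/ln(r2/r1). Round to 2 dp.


Q = 2*pi*0.041*27*76.0/ln(0.058/0.046) = 2280.47 W

2280.47 W


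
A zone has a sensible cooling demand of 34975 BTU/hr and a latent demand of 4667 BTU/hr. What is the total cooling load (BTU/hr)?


Qt = 34975 + 4667 = 39642 BTU/hr

39642 BTU/hr


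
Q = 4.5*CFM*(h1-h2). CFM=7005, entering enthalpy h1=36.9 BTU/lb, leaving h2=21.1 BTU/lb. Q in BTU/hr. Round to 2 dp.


Q = 4.5 * 7005 * (36.9 - 21.1) = 498055.50 BTU/hr

498055.50 BTU/hr


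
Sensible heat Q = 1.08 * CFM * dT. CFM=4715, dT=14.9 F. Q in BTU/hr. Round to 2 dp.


Q = 1.08 * 4715 * 14.9 = 75873.78 BTU/hr

75873.78 BTU/hr


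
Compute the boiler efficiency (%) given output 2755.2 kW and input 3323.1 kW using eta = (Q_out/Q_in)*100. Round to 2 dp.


eta = (2755.2/3323.1)*100 = 82.91 %

82.91 %


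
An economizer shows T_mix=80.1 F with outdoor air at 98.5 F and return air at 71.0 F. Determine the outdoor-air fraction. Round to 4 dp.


frac = (80.1 - 71.0) / (98.5 - 71.0) = 0.3309

0.3309


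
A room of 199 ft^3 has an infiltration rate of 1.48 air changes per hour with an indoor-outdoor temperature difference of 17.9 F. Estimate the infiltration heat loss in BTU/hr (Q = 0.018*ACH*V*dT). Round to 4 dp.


Q = 0.018 * 1.48 * 199 * 17.9 = 94.8943 BTU/hr

94.8943 BTU/hr


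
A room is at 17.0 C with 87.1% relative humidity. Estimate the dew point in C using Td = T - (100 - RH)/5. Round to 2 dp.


Td = 17.0 - (100-87.1)/5 = 14.42 C

14.42 C


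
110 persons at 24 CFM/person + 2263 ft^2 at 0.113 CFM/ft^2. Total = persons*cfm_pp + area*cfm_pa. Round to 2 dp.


Total = 110*24 + 2263*0.113 = 2895.72 CFM

2895.72 CFM


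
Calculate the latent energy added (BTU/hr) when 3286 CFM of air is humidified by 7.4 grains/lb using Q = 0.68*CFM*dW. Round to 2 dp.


Q = 0.68 * 3286 * 7.4 = 16535.15 BTU/hr

16535.15 BTU/hr


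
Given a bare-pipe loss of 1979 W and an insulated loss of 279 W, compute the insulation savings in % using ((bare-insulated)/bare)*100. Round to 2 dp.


Savings = ((1979-279)/1979)*100 = 85.90 %

85.90 %


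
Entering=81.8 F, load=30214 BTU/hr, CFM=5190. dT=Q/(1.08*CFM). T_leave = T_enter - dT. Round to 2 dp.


dT = 30214/(1.08*5190) = 5.3904
T_leave = 81.8 - 5.3904 = 76.41 F

76.41 F


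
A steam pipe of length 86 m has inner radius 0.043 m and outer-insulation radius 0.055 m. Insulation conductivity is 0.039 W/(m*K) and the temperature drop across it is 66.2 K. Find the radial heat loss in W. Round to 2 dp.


Q = 2*pi*0.039*86*66.2/ln(0.055/0.043) = 5668.01 W

5668.01 W


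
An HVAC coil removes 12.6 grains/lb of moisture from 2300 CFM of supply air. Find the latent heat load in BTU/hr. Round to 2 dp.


Q = 0.68 * 2300 * 12.6 = 19706.40 BTU/hr

19706.40 BTU/hr


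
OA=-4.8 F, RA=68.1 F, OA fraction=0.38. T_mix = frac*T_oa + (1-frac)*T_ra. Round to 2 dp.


T_mix = 0.38*(-4.8) + 0.62*68.1 = 40.40 F

40.40 F


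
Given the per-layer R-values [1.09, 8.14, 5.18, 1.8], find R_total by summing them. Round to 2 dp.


R_total = 1.09 + 8.14 + 5.18 + 1.8 = 16.21

16.21


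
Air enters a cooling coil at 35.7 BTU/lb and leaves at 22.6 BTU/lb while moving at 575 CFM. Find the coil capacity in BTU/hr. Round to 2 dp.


Q = 4.5 * 575 * (35.7 - 22.6) = 33896.25 BTU/hr

33896.25 BTU/hr


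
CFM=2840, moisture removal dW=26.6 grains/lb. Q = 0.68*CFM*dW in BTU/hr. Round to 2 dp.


Q = 0.68 * 2840 * 26.6 = 51369.92 BTU/hr

51369.92 BTU/hr


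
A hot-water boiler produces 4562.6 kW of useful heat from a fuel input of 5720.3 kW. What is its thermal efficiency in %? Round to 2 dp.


eta = (4562.6/5720.3)*100 = 79.76 %

79.76 %


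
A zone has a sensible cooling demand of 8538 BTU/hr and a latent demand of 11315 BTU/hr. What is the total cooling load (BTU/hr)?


Qt = 8538 + 11315 = 19853 BTU/hr

19853 BTU/hr


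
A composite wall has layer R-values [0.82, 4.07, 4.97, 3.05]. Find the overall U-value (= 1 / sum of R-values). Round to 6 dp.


R_total = 0.82 + 4.07 + 4.97 + 3.05 = 12.91
U = 1/12.91 = 0.077459

0.077459


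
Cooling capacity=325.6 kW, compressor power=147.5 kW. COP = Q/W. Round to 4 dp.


COP = 325.6 / 147.5 = 2.2075

2.2075


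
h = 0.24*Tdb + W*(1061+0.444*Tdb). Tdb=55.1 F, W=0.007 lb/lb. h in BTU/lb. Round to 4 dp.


h = 0.24*55.1 + 0.007*(1061+0.444*55.1) = 20.8223 BTU/lb

20.8223 BTU/lb


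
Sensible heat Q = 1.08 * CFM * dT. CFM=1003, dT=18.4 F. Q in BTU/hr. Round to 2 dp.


Q = 1.08 * 1003 * 18.4 = 19931.62 BTU/hr

19931.62 BTU/hr


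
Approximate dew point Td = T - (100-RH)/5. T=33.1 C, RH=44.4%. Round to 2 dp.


Td = 33.1 - (100-44.4)/5 = 21.98 C

21.98 C


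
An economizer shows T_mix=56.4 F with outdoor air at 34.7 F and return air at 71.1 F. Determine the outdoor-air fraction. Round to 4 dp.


frac = (56.4 - 71.1) / (34.7 - 71.1) = 0.4038

0.4038


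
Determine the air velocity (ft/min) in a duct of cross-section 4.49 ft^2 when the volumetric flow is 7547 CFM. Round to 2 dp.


V = 7547 / 4.49 = 1680.85 ft/min

1680.85 ft/min


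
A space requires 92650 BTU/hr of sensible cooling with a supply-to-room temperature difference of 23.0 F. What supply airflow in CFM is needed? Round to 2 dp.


CFM = 92650 / (1.08 * 23.0) = 3729.87

3729.87 CFM


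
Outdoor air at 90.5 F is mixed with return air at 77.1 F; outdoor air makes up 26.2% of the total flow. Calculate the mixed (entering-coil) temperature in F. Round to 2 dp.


T_mix = 77.1 + (26.2/100)*(90.5-77.1) = 80.61 F

80.61 F


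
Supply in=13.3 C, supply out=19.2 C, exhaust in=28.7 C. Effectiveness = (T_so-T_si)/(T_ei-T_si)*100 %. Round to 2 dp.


eff = (19.2-13.3)/(28.7-13.3)*100 = 38.31 %

38.31 %


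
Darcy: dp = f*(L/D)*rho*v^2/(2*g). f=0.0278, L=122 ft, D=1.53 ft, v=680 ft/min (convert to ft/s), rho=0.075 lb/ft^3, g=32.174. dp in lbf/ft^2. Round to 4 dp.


v_fps = 680/60 = 11.3333 ft/s
dp = 0.0278*(122/1.53)*0.075*11.3333^2/(2*32.174) = 0.3319 lbf/ft^2

0.3319 lbf/ft^2


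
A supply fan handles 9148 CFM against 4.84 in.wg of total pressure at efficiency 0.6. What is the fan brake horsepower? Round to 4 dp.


BHP = 9148 * 4.84 / (6356 * 0.6) = 11.6101 hp

11.6101 hp


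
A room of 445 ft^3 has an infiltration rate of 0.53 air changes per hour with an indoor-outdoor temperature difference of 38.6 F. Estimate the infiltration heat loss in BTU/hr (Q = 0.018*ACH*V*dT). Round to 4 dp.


Q = 0.018 * 0.53 * 445 * 38.6 = 163.8686 BTU/hr

163.8686 BTU/hr


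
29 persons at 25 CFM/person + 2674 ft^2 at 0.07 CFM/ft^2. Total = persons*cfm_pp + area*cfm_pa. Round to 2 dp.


Total = 29*25 + 2674*0.07 = 912.18 CFM

912.18 CFM


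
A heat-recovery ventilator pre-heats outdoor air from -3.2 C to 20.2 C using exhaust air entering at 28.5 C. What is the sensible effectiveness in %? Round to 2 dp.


eff = (20.2-(-3.2))/(28.5-(-3.2))*100 = 73.82 %

73.82 %


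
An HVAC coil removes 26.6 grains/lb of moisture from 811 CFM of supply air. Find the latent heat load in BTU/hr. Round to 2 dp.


Q = 0.68 * 811 * 26.6 = 14669.37 BTU/hr

14669.37 BTU/hr


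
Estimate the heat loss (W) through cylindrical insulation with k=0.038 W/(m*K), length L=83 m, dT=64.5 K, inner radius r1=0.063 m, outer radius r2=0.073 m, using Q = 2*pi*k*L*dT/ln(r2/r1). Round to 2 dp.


Q = 2*pi*0.038*83*64.5/ln(0.073/0.063) = 8676.12 W

8676.12 W


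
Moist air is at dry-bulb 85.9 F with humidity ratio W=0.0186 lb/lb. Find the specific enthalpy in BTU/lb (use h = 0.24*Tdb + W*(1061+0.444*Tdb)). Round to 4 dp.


h = 0.24*85.9 + 0.0186*(1061+0.444*85.9) = 41.0600 BTU/lb

41.0600 BTU/lb


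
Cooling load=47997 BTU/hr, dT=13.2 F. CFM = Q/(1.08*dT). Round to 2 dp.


CFM = 47997 / (1.08 * 13.2) = 3366.79

3366.79 CFM


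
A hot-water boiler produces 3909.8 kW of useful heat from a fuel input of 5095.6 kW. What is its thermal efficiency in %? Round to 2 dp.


eta = (3909.8/5095.6)*100 = 76.73 %

76.73 %


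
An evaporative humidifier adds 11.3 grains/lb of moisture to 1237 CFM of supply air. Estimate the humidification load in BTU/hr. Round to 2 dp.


Q = 0.68 * 1237 * 11.3 = 9505.11 BTU/hr

9505.11 BTU/hr


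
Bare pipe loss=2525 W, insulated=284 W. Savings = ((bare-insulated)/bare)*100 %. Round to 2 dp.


Savings = ((2525-284)/2525)*100 = 88.75 %

88.75 %


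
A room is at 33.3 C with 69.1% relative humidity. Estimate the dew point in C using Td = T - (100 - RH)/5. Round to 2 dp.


Td = 33.3 - (100-69.1)/5 = 27.12 C

27.12 C


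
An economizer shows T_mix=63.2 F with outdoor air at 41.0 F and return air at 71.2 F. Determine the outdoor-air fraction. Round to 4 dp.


frac = (63.2 - 71.2) / (41.0 - 71.2) = 0.2649

0.2649


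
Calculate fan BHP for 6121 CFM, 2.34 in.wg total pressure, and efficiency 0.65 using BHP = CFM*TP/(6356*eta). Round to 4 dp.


BHP = 6121 * 2.34 / (6356 * 0.65) = 3.4669 hp

3.4669 hp


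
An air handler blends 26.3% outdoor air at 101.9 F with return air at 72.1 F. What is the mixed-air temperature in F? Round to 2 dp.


T_mix = 72.1 + (26.3/100)*(101.9-72.1) = 79.94 F

79.94 F


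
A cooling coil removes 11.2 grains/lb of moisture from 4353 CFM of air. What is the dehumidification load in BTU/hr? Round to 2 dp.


Q = 0.68 * 4353 * 11.2 = 33152.45 BTU/hr

33152.45 BTU/hr


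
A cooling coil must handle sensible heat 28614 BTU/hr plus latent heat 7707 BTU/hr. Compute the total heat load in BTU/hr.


Qt = 28614 + 7707 = 36321 BTU/hr

36321 BTU/hr


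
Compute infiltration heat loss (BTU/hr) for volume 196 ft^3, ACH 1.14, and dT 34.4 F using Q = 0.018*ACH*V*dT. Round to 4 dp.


Q = 0.018 * 1.14 * 196 * 34.4 = 138.3540 BTU/hr

138.3540 BTU/hr


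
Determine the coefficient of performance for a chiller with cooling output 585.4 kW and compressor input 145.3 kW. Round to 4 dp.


COP = 585.4 / 145.3 = 4.0289

4.0289


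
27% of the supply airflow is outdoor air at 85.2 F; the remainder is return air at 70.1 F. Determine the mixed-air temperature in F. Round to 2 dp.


T_mix = 0.27*85.2 + 0.73*70.1 = 74.18 F

74.18 F


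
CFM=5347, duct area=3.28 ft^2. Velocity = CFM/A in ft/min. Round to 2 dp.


V = 5347 / 3.28 = 1630.18 ft/min

1630.18 ft/min


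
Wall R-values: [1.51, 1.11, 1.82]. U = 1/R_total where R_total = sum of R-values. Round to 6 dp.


R_total = 1.51 + 1.11 + 1.82 = 4.44
U = 1/4.44 = 0.225225

0.225225


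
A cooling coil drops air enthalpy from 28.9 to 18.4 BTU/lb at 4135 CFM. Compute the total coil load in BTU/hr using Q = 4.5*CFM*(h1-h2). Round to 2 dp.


Q = 4.5 * 4135 * (28.9 - 18.4) = 195378.75 BTU/hr

195378.75 BTU/hr


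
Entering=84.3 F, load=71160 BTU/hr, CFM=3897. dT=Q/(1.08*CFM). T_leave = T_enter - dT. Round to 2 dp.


dT = 71160/(1.08*3897) = 16.9076
T_leave = 84.3 - 16.9076 = 67.39 F

67.39 F


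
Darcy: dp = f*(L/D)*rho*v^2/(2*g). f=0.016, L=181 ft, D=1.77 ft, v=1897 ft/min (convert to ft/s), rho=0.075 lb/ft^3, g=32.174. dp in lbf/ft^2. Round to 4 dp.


v_fps = 1897/60 = 31.6167 ft/s
dp = 0.016*(181/1.77)*0.075*31.6167^2/(2*32.174) = 1.9063 lbf/ft^2

1.9063 lbf/ft^2


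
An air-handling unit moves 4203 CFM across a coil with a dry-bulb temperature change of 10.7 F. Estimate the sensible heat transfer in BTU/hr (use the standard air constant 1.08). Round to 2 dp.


Q = 1.08 * 4203 * 10.7 = 48569.87 BTU/hr

48569.87 BTU/hr


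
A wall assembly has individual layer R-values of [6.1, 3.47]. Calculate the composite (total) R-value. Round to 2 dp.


R_total = 6.1 + 3.47 = 9.57

9.57


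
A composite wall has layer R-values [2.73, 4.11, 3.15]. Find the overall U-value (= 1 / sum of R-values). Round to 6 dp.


R_total = 2.73 + 4.11 + 3.15 = 9.99
U = 1/9.99 = 0.100100

0.100100


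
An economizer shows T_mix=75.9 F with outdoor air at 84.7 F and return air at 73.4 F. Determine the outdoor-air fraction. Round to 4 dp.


frac = (75.9 - 73.4) / (84.7 - 73.4) = 0.2212

0.2212


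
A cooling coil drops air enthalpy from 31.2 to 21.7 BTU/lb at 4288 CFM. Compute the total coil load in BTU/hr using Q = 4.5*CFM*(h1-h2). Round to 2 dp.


Q = 4.5 * 4288 * (31.2 - 21.7) = 183312.00 BTU/hr

183312.00 BTU/hr


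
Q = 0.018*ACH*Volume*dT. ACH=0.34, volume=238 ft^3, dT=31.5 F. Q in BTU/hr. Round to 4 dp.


Q = 0.018 * 0.34 * 238 * 31.5 = 45.8816 BTU/hr

45.8816 BTU/hr


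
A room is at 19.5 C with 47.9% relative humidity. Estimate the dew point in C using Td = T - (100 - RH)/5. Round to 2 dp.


Td = 19.5 - (100-47.9)/5 = 9.08 C

9.08 C


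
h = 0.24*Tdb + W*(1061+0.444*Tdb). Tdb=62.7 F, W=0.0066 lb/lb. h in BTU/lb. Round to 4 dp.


h = 0.24*62.7 + 0.0066*(1061+0.444*62.7) = 22.2343 BTU/lb

22.2343 BTU/lb


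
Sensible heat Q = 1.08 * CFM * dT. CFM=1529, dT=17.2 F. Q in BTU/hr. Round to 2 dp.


Q = 1.08 * 1529 * 17.2 = 28402.70 BTU/hr

28402.70 BTU/hr


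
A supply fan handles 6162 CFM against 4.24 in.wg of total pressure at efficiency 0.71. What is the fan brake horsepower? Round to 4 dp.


BHP = 6162 * 4.24 / (6356 * 0.71) = 5.7896 hp

5.7896 hp


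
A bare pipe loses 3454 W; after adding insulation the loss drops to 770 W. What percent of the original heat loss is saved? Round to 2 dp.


Savings = ((3454-770)/3454)*100 = 77.71 %

77.71 %


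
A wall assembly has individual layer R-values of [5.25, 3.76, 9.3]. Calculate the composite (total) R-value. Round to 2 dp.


R_total = 5.25 + 3.76 + 9.3 = 18.31

18.31


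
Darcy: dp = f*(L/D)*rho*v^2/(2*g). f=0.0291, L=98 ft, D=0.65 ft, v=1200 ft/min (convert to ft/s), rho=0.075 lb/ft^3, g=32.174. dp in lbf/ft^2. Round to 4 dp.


v_fps = 1200/60 = 20.0 ft/s
dp = 0.0291*(98/0.65)*0.075*20.0^2/(2*32.174) = 2.0455 lbf/ft^2

2.0455 lbf/ft^2


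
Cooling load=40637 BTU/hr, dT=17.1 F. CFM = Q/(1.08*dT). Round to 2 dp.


CFM = 40637 / (1.08 * 17.1) = 2200.40

2200.40 CFM


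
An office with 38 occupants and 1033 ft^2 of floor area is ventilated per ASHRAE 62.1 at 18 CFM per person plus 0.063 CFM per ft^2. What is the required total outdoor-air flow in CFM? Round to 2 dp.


Total = 38*18 + 1033*0.063 = 749.08 CFM

749.08 CFM


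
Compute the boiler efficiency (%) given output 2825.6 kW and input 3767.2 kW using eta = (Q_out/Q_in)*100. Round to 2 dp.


eta = (2825.6/3767.2)*100 = 75.01 %

75.01 %


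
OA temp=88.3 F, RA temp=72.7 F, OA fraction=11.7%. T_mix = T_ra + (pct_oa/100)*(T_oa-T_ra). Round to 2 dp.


T_mix = 72.7 + (11.7/100)*(88.3-72.7) = 74.53 F

74.53 F


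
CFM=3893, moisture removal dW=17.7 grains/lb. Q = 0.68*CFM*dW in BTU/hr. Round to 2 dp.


Q = 0.68 * 3893 * 17.7 = 46856.15 BTU/hr

46856.15 BTU/hr


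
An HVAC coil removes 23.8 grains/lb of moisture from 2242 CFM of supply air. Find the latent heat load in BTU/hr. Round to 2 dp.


Q = 0.68 * 2242 * 23.8 = 36284.53 BTU/hr

36284.53 BTU/hr


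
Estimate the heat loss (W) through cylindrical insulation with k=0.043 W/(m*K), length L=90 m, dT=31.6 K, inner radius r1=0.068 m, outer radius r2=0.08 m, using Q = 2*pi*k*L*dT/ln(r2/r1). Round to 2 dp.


Q = 2*pi*0.043*90*31.6/ln(0.08/0.068) = 4727.96 W

4727.96 W


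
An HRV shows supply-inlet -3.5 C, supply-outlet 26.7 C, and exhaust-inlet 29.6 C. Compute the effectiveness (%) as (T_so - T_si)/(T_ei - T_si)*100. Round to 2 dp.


eff = (26.7-(-3.5))/(29.6-(-3.5))*100 = 91.24 %

91.24 %


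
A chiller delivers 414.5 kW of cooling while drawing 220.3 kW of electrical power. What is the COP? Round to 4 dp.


COP = 414.5 / 220.3 = 1.8815

1.8815


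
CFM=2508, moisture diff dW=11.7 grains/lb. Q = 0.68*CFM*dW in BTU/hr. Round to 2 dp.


Q = 0.68 * 2508 * 11.7 = 19953.65 BTU/hr

19953.65 BTU/hr


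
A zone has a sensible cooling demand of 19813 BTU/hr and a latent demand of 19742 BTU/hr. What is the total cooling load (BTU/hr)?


Qt = 19813 + 19742 = 39555 BTU/hr

39555 BTU/hr


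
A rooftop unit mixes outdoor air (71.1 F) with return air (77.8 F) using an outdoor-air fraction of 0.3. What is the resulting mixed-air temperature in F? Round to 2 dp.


T_mix = 0.3*71.1 + 0.7*77.8 = 75.79 F

75.79 F


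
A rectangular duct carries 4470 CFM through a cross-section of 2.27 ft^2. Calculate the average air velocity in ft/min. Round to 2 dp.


V = 4470 / 2.27 = 1969.16 ft/min

1969.16 ft/min


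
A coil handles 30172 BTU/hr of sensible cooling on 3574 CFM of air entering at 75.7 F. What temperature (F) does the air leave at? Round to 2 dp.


dT = 30172/(1.08*3574) = 7.8167
T_leave = 75.7 - 7.8167 = 67.88 F

67.88 F


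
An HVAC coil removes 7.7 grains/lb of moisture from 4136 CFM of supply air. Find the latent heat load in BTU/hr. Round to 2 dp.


Q = 0.68 * 4136 * 7.7 = 21656.10 BTU/hr

21656.10 BTU/hr


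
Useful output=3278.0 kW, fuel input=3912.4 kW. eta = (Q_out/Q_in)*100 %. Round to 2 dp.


eta = (3278.0/3912.4)*100 = 83.78 %

83.78 %


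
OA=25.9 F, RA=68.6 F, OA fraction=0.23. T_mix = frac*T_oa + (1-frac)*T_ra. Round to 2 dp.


T_mix = 0.23*25.9 + 0.77*68.6 = 58.78 F

58.78 F


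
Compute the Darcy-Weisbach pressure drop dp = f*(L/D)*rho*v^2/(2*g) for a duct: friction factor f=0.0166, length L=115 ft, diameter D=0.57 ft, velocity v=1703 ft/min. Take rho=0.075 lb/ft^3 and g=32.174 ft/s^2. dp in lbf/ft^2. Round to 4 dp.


v_fps = 1703/60 = 28.3833 ft/s
dp = 0.0166*(115/0.57)*0.075*28.3833^2/(2*32.174) = 3.1447 lbf/ft^2

3.1447 lbf/ft^2


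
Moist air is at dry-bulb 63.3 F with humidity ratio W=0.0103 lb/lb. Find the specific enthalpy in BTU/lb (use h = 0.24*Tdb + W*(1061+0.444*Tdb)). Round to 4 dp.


h = 0.24*63.3 + 0.0103*(1061+0.444*63.3) = 26.4098 BTU/lb

26.4098 BTU/lb


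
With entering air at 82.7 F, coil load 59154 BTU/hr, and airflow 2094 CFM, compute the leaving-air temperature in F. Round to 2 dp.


dT = 59154/(1.08*2094) = 26.1567
T_leave = 82.7 - 26.1567 = 56.54 F

56.54 F


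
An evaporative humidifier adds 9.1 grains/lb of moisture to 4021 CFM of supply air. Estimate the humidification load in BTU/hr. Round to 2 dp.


Q = 0.68 * 4021 * 9.1 = 24881.95 BTU/hr

24881.95 BTU/hr


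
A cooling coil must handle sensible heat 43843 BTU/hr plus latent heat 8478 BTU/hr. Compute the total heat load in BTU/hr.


Qt = 43843 + 8478 = 52321 BTU/hr

52321 BTU/hr


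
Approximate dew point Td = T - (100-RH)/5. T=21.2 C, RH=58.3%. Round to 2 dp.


Td = 21.2 - (100-58.3)/5 = 12.86 C

12.86 C


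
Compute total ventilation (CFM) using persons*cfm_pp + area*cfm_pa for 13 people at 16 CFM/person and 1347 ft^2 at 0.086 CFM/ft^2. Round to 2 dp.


Total = 13*16 + 1347*0.086 = 323.84 CFM

323.84 CFM


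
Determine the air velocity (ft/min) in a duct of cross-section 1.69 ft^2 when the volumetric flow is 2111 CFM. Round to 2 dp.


V = 2111 / 1.69 = 1249.11 ft/min

1249.11 ft/min


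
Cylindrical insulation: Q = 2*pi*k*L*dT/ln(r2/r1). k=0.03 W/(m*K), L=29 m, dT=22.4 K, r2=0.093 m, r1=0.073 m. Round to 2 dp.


Q = 2*pi*0.03*29*22.4/ln(0.093/0.073) = 505.69 W

505.69 W


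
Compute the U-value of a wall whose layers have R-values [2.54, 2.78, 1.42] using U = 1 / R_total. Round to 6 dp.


R_total = 2.54 + 2.78 + 1.42 = 6.74
U = 1/6.74 = 0.148368

0.148368


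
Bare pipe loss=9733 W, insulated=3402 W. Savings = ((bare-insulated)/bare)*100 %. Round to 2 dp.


Savings = ((9733-3402)/9733)*100 = 65.05 %

65.05 %


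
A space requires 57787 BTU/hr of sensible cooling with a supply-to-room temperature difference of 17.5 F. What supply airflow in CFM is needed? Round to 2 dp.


CFM = 57787 / (1.08 * 17.5) = 3057.51

3057.51 CFM


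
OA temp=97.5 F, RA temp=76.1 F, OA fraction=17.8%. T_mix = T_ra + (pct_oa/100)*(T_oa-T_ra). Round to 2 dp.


T_mix = 76.1 + (17.8/100)*(97.5-76.1) = 79.91 F

79.91 F


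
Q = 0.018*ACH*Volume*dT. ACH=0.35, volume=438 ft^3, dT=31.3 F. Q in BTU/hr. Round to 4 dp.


Q = 0.018 * 0.35 * 438 * 31.3 = 86.3692 BTU/hr

86.3692 BTU/hr


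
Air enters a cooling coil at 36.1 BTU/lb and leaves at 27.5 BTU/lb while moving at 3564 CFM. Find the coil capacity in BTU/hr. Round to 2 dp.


Q = 4.5 * 3564 * (36.1 - 27.5) = 137926.80 BTU/hr

137926.80 BTU/hr


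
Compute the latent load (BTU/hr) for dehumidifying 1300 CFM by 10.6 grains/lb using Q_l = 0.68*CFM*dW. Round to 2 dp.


Q = 0.68 * 1300 * 10.6 = 9370.40 BTU/hr

9370.40 BTU/hr


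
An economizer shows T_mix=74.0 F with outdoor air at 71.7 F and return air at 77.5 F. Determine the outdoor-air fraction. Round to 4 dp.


frac = (74.0 - 77.5) / (71.7 - 77.5) = 0.6034

0.6034
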